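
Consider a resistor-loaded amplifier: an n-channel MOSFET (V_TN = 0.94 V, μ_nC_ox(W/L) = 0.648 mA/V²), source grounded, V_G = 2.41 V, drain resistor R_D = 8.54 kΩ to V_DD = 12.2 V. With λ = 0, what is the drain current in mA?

I_D = 0.700 mA

V_GS = V_G = 2.41 V, so V_ov = 2.41 − 0.94 = 1.47 V.
Assume saturation: I_D = ½ k_n V_ov² = 0.5 × 0.648 × 1.47² = 0.7 mA, giving V_DS = V_DD − I_D R_D = 12.2 − 0.7 × 8.54 = 6.22 V.
V_DS = 6.22 V ≥ V_ov = 1.47 V, confirming saturation.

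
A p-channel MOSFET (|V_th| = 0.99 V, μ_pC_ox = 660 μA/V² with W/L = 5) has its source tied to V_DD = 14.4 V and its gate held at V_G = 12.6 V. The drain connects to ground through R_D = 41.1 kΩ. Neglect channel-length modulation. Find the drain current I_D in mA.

V_SG = V_DD − V_G = 14.4 − 12.6 = 1.8 V, so V_ov = 1.8 − 0.99 = 0.81 V.
k_p = μ_pC_ox · (W/L) = 3.3 mA/V².
Assume saturation: I_D = ½ k_p V_ov² = 0.5 × 3.3 × 0.81² = 1.08 mA, giving V_SD = V_DD − I_D R_D = 14.4 − 1.08 × 41.1 = -30.1 V.
But -30.1 V < V_ov = 0.81 V, so the device is actually in triode.
In triode I_D = k_p[V_ov V_SD − ½ V_SD²] and I_D = (V_DD − V_SD)/R_D. Equating: 67.8 V_SD² − 110.9 V_SD + 14.4 = 0, giving V_SD = 0.142 V (the root below V_ov).
I_D = (14.4 − 0.142) / 41.1 = 0.347 mA.

I_D = 0.347 mA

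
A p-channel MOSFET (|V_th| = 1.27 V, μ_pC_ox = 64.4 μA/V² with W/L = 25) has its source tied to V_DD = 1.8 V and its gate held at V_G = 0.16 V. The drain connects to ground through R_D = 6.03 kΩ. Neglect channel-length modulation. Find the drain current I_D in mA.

I_D = 0.110 mA

V_SG = V_DD − V_G = 1.8 − 0.16 = 1.64 V, so V_ov = 1.64 − 1.27 = 0.37 V.
k_p = μ_pC_ox · (W/L) = 1.61 mA/V².
Assume saturation: I_D = ½ k_p V_ov² = 0.5 × 1.61 × 0.37² = 0.11 mA, giving V_SD = V_DD − I_D R_D = 1.8 − 0.11 × 6.03 = 1.14 V.
V_SD = 1.14 V ≥ V_ov = 0.37 V, confirming saturation.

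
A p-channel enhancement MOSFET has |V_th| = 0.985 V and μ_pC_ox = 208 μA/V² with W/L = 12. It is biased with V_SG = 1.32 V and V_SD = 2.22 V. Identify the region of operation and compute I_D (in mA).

k_p = μ_pC_ox · (W/L) = 2.496 mA/V².
V_ov = V_SG − |V_th| = 1.32 − 0.985 = 0.335 V.
Since V_SD = 2.22 V ≥ V_ov = 0.335 V, the device is in saturation.
I_D = ½ k_p V_ov² = 0.5 × 2.496 × 0.335² = 0.14 mA.

Saturation; I_D = 0.140 mA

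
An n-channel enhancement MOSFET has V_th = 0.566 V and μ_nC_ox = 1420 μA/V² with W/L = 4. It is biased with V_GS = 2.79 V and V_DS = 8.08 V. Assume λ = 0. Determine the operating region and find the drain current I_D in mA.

k_n = μ_nC_ox · (W/L) = 5.68 mA/V².
V_ov = V_GS − V_th = 2.79 − 0.566 = 2.22 V.
Since V_DS = 8.08 V ≥ V_ov = 2.22 V, the device is in saturation.
I_D = ½ k_n V_ov² = 0.5 × 5.68 × 2.22² = 14 mA.

Saturation; I_D = 14.0 mA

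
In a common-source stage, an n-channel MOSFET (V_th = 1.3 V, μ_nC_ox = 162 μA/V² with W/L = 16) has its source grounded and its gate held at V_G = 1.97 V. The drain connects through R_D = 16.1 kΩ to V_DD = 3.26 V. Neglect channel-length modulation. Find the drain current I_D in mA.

I_D = 0.195 mA

V_GS = V_G = 1.97 V, so V_ov = 1.97 − 1.3 = 0.67 V.
k_n = μ_nC_ox · (W/L) = 2.592 mA/V².
Assume saturation: I_D = ½ k_n V_ov² = 0.5 × 2.592 × 0.67² = 0.582 mA, giving V_DS = V_DD − I_D R_D = 3.26 − 0.582 × 16.1 = -6.11 V.
But -6.11 V < V_ov = 0.67 V, so the device is actually in triode.
In triode I_D = k_n[V_ov V_DS − ½ V_DS²] and I_D = (V_DD − V_DS)/R_D. Equating: 20.9 V_DS² − 28.96 V_DS + 3.26 = 0, giving V_DS = 0.124 V (the root below V_ov).
I_D = (3.26 − 0.124) / 16.1 = 0.195 mA.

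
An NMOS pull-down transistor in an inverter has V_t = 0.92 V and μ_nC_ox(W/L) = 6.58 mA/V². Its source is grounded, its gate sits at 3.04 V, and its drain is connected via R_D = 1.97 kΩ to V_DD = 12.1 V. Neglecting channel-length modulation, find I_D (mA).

V_GS = V_G = 3.04 V, so V_ov = 3.04 − 0.92 = 2.12 V.
Assume saturation: I_D = ½ k_n V_ov² = 0.5 × 6.58 × 2.12² = 14.8 mA, giving V_DS = V_DD − I_D R_D = 12.1 − 14.8 × 1.97 = -17 V.
But -17 V < V_ov = 2.12 V, so the device is actually in triode.
In triode I_D = k_n[V_ov V_DS − ½ V_DS²] and I_D = (V_DD − V_DS)/R_D. Equating: 6.48 V_DS² − 28.48 V_DS + 12.1 = 0, giving V_DS = 0.477 V (the root below V_ov).
I_D = (12.1 − 0.477) / 1.97 = 5.9 mA.

I_D = 5.90 mA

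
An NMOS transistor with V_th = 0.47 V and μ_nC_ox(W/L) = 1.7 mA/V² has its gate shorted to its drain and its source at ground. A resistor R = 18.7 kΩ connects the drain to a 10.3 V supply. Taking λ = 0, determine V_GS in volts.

V_GS = 1.23 V

With gate tied to drain, V_GS = V_DS ≥ V_GS − V_th, so the device is in saturation.
KCL at the drain: ½ k_n (V_GS − V_th)² = (V_DD − V_GS)/R.
Let x = V_GS − 0.47. Then 15.9 x² + x − 9.83 = 0, giving x = 0.756 V (positive root), so V_GS = 1.23 V.
I_D = (V_DD − V_GS)/R = (10.3 − 1.23) / 18.7 = 0.485 mA.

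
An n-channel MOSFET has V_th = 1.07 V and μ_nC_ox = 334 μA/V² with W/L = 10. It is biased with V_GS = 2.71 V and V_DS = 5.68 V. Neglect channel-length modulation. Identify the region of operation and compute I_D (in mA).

k_n = μ_nC_ox · (W/L) = 3.34 mA/V².
V_ov = V_GS − V_th = 2.71 − 1.07 = 1.64 V.
Since V_DS = 5.68 V ≥ V_ov = 1.64 V, the device is in saturation.
I_D = ½ k_n V_ov² = 0.5 × 3.34 × 1.64² = 4.49 mA.

Saturation; I_D = 4.49 mA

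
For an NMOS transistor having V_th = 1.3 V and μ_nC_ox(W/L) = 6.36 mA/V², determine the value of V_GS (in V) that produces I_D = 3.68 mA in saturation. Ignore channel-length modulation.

In saturation I_D = ½ k_n (V_GS − V_th)², so V_GS − V_th = √(2 I_D / k_n) = √(2 × 3.68 / 6.36) = 1.08 V.
V_GS = 1.3 + 1.08 = 2.38 V.

V_GS = 2.38 V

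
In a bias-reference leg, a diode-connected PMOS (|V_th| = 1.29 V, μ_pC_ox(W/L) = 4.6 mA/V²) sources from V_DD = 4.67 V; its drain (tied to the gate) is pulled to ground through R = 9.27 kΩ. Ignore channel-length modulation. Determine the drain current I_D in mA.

With gate tied to drain, V_SG = V_SD ≥ V_SG − |V_th|, so the device is in saturation.
KCL at the drain: ½ k_p (V_SG − |V_th|)² = (V_DD − V_SG)/R.
Let x = V_SG − 1.29. Then 21.3 x² + x − 3.38 = 0, giving x = 0.375 V (positive root), so V_SG = 1.67 V.
I_D = (V_DD − V_SG)/R = (4.67 − 1.67) / 9.27 = 0.324 mA.

I_D = 0.324 mA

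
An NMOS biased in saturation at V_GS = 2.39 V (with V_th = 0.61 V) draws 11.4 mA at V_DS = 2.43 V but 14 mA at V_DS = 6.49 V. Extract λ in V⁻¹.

With V_GS fixed, I_D ∝ (1 + λ V_DS) in saturation, so I_D2/I_D1 = (1 + λ V_DS2)/(1 + λ V_DS1).
14/11.4 = 1.228 = (1 + 6.49 λ)/(1 + 2.43 λ).
Solving: λ (I_D1 V_DS2 − I_D2 V_DS1) = I_D2 − I_D1, so λ = (14 − 11.4) / (11.4 × 6.49 − 14 × 2.43) = 2.6 / 40 = 0.0651 V⁻¹.

λ = 0.0651 V⁻¹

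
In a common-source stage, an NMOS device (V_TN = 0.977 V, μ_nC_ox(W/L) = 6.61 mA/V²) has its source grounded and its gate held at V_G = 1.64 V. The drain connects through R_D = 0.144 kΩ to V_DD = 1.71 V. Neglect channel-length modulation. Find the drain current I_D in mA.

I_D = 1.45 mA

V_GS = V_G = 1.64 V, so V_ov = 1.64 − 0.977 = 0.663 V.
Assume saturation: I_D = ½ k_n V_ov² = 0.5 × 6.61 × 0.663² = 1.45 mA, giving V_DS = V_DD − I_D R_D = 1.71 − 1.45 × 0.144 = 1.5 V.
V_DS = 1.5 V ≥ V_ov = 0.663 V, confirming saturation.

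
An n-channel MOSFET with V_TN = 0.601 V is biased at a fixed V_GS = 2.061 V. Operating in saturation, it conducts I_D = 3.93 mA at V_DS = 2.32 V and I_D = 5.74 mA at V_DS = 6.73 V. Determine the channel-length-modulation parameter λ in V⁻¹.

λ = 0.138 V⁻¹

With V_GS fixed, I_D ∝ (1 + λ V_DS) in saturation, so I_D2/I_D1 = (1 + λ V_DS2)/(1 + λ V_DS1).
5.74/3.93 = 1.461 = (1 + 6.73 λ)/(1 + 2.32 λ).
Solving: λ (I_D1 V_DS2 − I_D2 V_DS1) = I_D2 − I_D1, so λ = (5.74 − 3.93) / (3.93 × 6.73 − 5.74 × 2.32) = 1.81 / 13.1 = 0.138 V⁻¹.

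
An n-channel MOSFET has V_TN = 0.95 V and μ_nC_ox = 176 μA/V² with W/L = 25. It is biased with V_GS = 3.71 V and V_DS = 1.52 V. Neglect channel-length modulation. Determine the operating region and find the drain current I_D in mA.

Triode; I_D = 13.4 mA

k_n = μ_nC_ox · (W/L) = 4.4 mA/V².
V_ov = V_GS − V_TN = 3.71 − 0.95 = 2.76 V.
Since V_DS = 1.52 V < V_ov = 2.76 V, the device is in the triode region.
I_D = k_n [V_ov · V_DS − ½ V_DS²] = 4.4 × [2.76 × 1.52 − 0.5 × 1.52²] = 13.4 mA.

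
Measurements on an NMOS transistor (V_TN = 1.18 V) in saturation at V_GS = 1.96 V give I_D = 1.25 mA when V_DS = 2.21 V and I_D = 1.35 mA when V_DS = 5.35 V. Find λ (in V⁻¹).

λ = 0.0270 V⁻¹

With V_GS fixed, I_D ∝ (1 + λ V_DS) in saturation, so I_D2/I_D1 = (1 + λ V_DS2)/(1 + λ V_DS1).
1.35/1.25 = 1.08 = (1 + 5.35 λ)/(1 + 2.21 λ).
Solving: λ (I_D1 V_DS2 − I_D2 V_DS1) = I_D2 − I_D1, so λ = (1.35 − 1.25) / (1.25 × 5.35 − 1.35 × 2.21) = 0.1 / 3.7 = 0.027 V⁻¹.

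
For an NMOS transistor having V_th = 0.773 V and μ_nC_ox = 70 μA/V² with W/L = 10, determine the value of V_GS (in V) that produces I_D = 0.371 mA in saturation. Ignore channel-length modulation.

V_GS = 1.80 V

k_n = μ_nC_ox · (W/L) = 0.7 mA/V².
In saturation I_D = ½ k_n (V_GS − V_th)², so V_GS − V_th = √(2 I_D / k_n) = √(2 × 0.371 / 0.7) = 1.03 V.
V_GS = 0.773 + 1.03 = 1.8 V.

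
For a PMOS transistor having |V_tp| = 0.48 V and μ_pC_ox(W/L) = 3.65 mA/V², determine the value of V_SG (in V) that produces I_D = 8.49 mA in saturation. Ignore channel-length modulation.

In saturation I_D = ½ k_p (V_SG − |V_tp|)², so V_SG − |V_tp| = √(2 I_D / k_p) = √(2 × 8.49 / 3.65) = 2.16 V.
V_SG = 0.48 + 2.16 = 2.64 V.

V_SG = 2.64 V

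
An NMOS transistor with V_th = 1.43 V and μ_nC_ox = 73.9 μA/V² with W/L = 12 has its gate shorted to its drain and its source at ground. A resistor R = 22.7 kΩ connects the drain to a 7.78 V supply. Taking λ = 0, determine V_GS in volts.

With gate tied to drain, V_GS = V_DS ≥ V_GS − V_th, so the device is in saturation.
k_n = μ_nC_ox · (W/L) = 0.8868 mA/V².
KCL at the drain: ½ k_n (V_GS − V_th)² = (V_DD − V_GS)/R.
Let x = V_GS − 1.43. Then 10.1 x² + x − 6.35 = 0, giving x = 0.746 V (positive root), so V_GS = 2.18 V.
I_D = (V_DD − V_GS)/R = (7.78 − 2.18) / 22.7 = 0.247 mA.

V_GS = 2.18 V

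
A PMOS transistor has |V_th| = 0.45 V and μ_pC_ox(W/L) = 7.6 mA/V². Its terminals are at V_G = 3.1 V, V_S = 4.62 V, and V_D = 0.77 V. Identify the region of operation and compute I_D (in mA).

V_SG = V_S − V_G = 4.62 − 3.1 = 1.52 V; V_SD = V_S − V_D = 4.62 − 0.77 = 3.85 V.
V_ov = V_SG − |V_th| = 1.52 − 0.45 = 1.07 V.
Since V_SD = 3.85 V ≥ V_ov = 1.07 V, the device is in saturation.
I_D = ½ k_p V_ov² = 0.5 × 7.6 × 1.07² = 4.35 mA.

Saturation; I_D = 4.35 mA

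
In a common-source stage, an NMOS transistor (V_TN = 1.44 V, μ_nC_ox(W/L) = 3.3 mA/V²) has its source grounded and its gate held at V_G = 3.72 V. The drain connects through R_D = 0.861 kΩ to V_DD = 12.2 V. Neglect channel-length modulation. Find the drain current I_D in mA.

V_GS = V_G = 3.72 V, so V_ov = 3.72 − 1.44 = 2.28 V.
Assume saturation: I_D = ½ k_n V_ov² = 0.5 × 3.3 × 2.28² = 8.58 mA, giving V_DS = V_DD − I_D R_D = 12.2 − 8.58 × 0.861 = 4.81 V.
V_DS = 4.81 V ≥ V_ov = 2.28 V, confirming saturation.

I_D = 8.58 mA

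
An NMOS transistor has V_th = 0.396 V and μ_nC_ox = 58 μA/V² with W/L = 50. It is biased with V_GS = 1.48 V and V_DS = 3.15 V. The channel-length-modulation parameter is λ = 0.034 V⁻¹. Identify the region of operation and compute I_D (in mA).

k_n = μ_nC_ox · (W/L) = 2.9 mA/V².
V_ov = V_GS − V_th = 1.48 − 0.396 = 1.08 V.
Since V_DS = 3.15 V ≥ V_ov = 1.08 V, the device is in saturation.
I_D = ½ k_n V_ov² (1 + λ V_DS) = 0.5 × 2.9 × 1.08² × (1 + 0.034 × 3.15) = 1.89 mA.

Saturation; I_D = 1.89 mA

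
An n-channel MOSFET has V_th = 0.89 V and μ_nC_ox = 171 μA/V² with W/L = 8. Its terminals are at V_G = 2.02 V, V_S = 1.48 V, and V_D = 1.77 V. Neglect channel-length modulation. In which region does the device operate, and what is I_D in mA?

Cutoff; I_D = 0 mA

V_GS = V_G − V_S = 2.02 − 1.48 = 0.54 V; V_DS = V_D − V_S = 1.77 − 1.48 = 0.29 V.
V_GS = 0.54 V < V_th = 0.89 V, so the transistor is in cutoff.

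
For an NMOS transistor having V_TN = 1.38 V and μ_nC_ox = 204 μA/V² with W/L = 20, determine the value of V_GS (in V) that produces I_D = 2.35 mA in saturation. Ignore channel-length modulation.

V_GS = 2.45 V

k_n = μ_nC_ox · (W/L) = 4.08 mA/V².
In saturation I_D = ½ k_n (V_GS − V_TN)², so V_GS − V_TN = √(2 I_D / k_n) = √(2 × 2.35 / 4.08) = 1.07 V.
V_GS = 1.38 + 1.07 = 2.45 V.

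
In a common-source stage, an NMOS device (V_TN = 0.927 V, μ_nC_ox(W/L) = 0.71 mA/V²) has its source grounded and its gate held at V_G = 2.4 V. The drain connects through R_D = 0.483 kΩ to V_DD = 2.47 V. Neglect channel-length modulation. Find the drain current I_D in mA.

I_D = 0.770 mA

V_GS = V_G = 2.4 V, so V_ov = 2.4 − 0.927 = 1.47 V.
Assume saturation: I_D = ½ k_n V_ov² = 0.5 × 0.71 × 1.47² = 0.77 mA, giving V_DS = V_DD − I_D R_D = 2.47 − 0.77 × 0.483 = 2.1 V.
V_DS = 2.1 V ≥ V_ov = 1.47 V, confirming saturation.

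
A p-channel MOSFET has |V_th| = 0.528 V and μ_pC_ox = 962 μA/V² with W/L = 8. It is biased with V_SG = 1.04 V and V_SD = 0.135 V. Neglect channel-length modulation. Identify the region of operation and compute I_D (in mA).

Triode; I_D = 0.462 mA

k_p = μ_pC_ox · (W/L) = 7.696 mA/V².
V_ov = V_SG − |V_th| = 1.04 − 0.528 = 0.512 V.
Since V_SD = 0.135 V < V_ov = 0.512 V, the device is in the triode region.
I_D = k_p [V_ov · V_SD − ½ V_SD²] = 7.696 × [0.512 × 0.135 − 0.5 × 0.135²] = 0.462 mA.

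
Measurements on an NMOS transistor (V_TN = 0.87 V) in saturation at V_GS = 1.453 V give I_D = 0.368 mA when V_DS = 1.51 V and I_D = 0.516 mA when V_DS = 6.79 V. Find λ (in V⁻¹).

λ = 0.0861 V⁻¹

With V_GS fixed, I_D ∝ (1 + λ V_DS) in saturation, so I_D2/I_D1 = (1 + λ V_DS2)/(1 + λ V_DS1).
0.516/0.368 = 1.402 = (1 + 6.79 λ)/(1 + 1.51 λ).
Solving: λ (I_D1 V_DS2 − I_D2 V_DS1) = I_D2 − I_D1, so λ = (0.516 − 0.368) / (0.368 × 6.79 − 0.516 × 1.51) = 0.148 / 1.72 = 0.0861 V⁻¹.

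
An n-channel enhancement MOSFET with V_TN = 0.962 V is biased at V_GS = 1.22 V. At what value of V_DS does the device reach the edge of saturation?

V_DS,sat = 0.258 V

The boundary between triode and saturation is V_DS = V_GS − V_TN = V_ov.
V_ov = 1.22 − 0.962 = 0.258 V.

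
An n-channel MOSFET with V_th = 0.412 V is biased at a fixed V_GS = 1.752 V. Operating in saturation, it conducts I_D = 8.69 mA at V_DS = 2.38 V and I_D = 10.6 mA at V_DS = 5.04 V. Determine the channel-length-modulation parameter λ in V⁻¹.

λ = 0.103 V⁻¹

With V_GS fixed, I_D ∝ (1 + λ V_DS) in saturation, so I_D2/I_D1 = (1 + λ V_DS2)/(1 + λ V_DS1).
10.6/8.69 = 1.22 = (1 + 5.04 λ)/(1 + 2.38 λ).
Solving: λ (I_D1 V_DS2 − I_D2 V_DS1) = I_D2 − I_D1, so λ = (10.6 − 8.69) / (8.69 × 5.04 − 10.6 × 2.38) = 1.91 / 18.6 = 0.103 V⁻¹.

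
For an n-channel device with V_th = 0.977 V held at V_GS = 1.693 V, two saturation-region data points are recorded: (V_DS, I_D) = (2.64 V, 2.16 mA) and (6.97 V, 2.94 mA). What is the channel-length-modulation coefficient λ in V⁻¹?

With V_GS fixed, I_D ∝ (1 + λ V_DS) in saturation, so I_D2/I_D1 = (1 + λ V_DS2)/(1 + λ V_DS1).
2.94/2.16 = 1.361 = (1 + 6.97 λ)/(1 + 2.64 λ).
Solving: λ (I_D1 V_DS2 − I_D2 V_DS1) = I_D2 − I_D1, so λ = (2.94 − 2.16) / (2.16 × 6.97 − 2.94 × 2.64) = 0.78 / 7.29 = 0.107 V⁻¹.

λ = 0.107 V⁻¹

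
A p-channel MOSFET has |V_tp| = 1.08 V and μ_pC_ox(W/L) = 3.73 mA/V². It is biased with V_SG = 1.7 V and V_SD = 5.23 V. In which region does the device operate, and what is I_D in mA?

V_ov = V_SG − |V_tp| = 1.7 − 1.08 = 0.62 V.
Since V_SD = 5.23 V ≥ V_ov = 0.62 V, the device is in saturation.
I_D = ½ k_p V_ov² = 0.5 × 3.73 × 0.62² = 0.717 mA.

Saturation; I_D = 0.717 mA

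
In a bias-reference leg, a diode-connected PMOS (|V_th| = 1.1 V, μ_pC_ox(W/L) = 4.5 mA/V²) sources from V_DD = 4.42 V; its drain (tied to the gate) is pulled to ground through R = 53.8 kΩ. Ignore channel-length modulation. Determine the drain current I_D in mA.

I_D = 0.0587 mA

With gate tied to drain, V_SG = V_SD ≥ V_SG − |V_th|, so the device is in saturation.
KCL at the drain: ½ k_p (V_SG − |V_th|)² = (V_DD − V_SG)/R.
Let x = V_SG − 1.1. Then 121 x² + x − 3.32 = 0, giving x = 0.162 V (positive root), so V_SG = 1.26 V.
I_D = (V_DD − V_SG)/R = (4.42 − 1.26) / 53.8 = 0.0587 mA.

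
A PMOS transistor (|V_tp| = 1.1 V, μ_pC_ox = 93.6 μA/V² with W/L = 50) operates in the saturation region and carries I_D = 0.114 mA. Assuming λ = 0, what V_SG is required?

k_p = μ_pC_ox · (W/L) = 4.68 mA/V².
In saturation I_D = ½ k_p (V_SG − |V_tp|)², so V_SG − |V_tp| = √(2 I_D / k_p) = √(2 × 0.114 / 4.68) = 0.221 V.
V_SG = 1.1 + 0.221 = 1.32 V.

V_SG = 1.32 V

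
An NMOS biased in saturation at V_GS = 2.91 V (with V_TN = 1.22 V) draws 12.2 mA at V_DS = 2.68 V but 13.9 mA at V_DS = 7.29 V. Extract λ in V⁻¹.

With V_GS fixed, I_D ∝ (1 + λ V_DS) in saturation, so I_D2/I_D1 = (1 + λ V_DS2)/(1 + λ V_DS1).
13.9/12.2 = 1.139 = (1 + 7.29 λ)/(1 + 2.68 λ).
Solving: λ (I_D1 V_DS2 − I_D2 V_DS1) = I_D2 − I_D1, so λ = (13.9 − 12.2) / (12.2 × 7.29 − 13.9 × 2.68) = 1.7 / 51.7 = 0.0329 V⁻¹.

λ = 0.0329 V⁻¹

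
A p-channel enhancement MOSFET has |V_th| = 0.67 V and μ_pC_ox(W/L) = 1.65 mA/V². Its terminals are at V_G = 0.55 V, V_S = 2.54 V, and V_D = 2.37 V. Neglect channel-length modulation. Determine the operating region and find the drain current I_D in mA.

Triode; I_D = 0.346 mA

V_SG = V_S − V_G = 2.54 − 0.55 = 1.99 V; V_SD = V_S − V_D = 2.54 − 2.37 = 0.17 V.
V_ov = V_SG − |V_th| = 1.99 − 0.67 = 1.32 V.
Since V_SD = 0.17 V < V_ov = 1.32 V, the device is in the triode region.
I_D = k_p [V_ov · V_SD − ½ V_SD²] = 1.65 × [1.32 × 0.17 − 0.5 × 0.17²] = 0.346 mA.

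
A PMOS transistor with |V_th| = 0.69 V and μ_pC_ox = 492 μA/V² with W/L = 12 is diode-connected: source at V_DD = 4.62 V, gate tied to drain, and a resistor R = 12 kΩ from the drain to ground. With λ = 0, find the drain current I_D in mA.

With gate tied to drain, V_SG = V_SD ≥ V_SG − |V_th|, so the device is in saturation.
k_p = μ_pC_ox · (W/L) = 5.904 mA/V².
KCL at the drain: ½ k_p (V_SG − |V_th|)² = (V_DD − V_SG)/R.
Let x = V_SG − 0.69. Then 35.4 x² + x − 3.93 = 0, giving x = 0.319 V (positive root), so V_SG = 1.01 V.
I_D = (V_DD − V_SG)/R = (4.62 − 1.01) / 12 = 0.301 mA.

I_D = 0.301 mA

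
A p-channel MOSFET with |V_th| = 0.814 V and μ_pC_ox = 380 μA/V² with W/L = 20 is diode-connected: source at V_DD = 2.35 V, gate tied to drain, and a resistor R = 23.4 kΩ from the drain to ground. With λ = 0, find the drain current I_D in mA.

I_D = 0.0603 mA

With gate tied to drain, V_SG = V_SD ≥ V_SG − |V_th|, so the device is in saturation.
k_p = μ_pC_ox · (W/L) = 7.6 mA/V².
KCL at the drain: ½ k_p (V_SG − |V_th|)² = (V_DD − V_SG)/R.
Let x = V_SG − 0.814. Then 88.9 x² + x − 1.536 = 0, giving x = 0.126 V (positive root), so V_SG = 0.94 V.
I_D = (V_DD − V_SG)/R = (2.35 − 0.94) / 23.4 = 0.0603 mA.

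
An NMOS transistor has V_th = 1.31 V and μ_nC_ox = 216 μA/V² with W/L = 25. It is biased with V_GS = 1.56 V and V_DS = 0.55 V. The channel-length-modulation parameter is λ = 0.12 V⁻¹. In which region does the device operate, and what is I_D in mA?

Saturation; I_D = 0.180 mA

k_n = μ_nC_ox · (W/L) = 5.4 mA/V².
V_ov = V_GS − V_th = 1.56 − 1.31 = 0.25 V.
Since V_DS = 0.55 V ≥ V_ov = 0.25 V, the device is in saturation.
I_D = ½ k_n V_ov² (1 + λ V_DS) = 0.5 × 5.4 × 0.25² × (1 + 0.12 × 0.55) = 0.18 mA.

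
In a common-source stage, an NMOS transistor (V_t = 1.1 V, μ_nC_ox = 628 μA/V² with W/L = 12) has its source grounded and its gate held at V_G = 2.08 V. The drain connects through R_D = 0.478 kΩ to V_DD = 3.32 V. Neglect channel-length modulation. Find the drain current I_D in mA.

I_D = 3.62 mA

V_GS = V_G = 2.08 V, so V_ov = 2.08 − 1.1 = 0.98 V.
k_n = μ_nC_ox · (W/L) = 7.536 mA/V².
Assume saturation: I_D = ½ k_n V_ov² = 0.5 × 7.536 × 0.98² = 3.62 mA, giving V_DS = V_DD − I_D R_D = 3.32 − 3.62 × 0.478 = 1.59 V.
V_DS = 1.59 V ≥ V_ov = 0.98 V, confirming saturation.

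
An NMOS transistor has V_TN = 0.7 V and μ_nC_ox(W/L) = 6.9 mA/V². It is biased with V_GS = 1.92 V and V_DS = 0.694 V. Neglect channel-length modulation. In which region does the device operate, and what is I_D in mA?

Triode; I_D = 4.18 mA

V_ov = V_GS − V_TN = 1.92 − 0.7 = 1.22 V.
Since V_DS = 0.694 V < V_ov = 1.22 V, the device is in the triode region.
I_D = k_n [V_ov · V_DS − ½ V_DS²] = 6.9 × [1.22 × 0.694 − 0.5 × 0.694²] = 4.18 mA.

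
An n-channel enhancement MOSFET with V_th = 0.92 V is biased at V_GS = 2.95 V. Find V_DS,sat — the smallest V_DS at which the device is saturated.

The boundary between triode and saturation is V_DS = V_GS − V_th = V_ov.
V_ov = 2.95 − 0.92 = 2.03 V.

V_DS,sat = 2.03 V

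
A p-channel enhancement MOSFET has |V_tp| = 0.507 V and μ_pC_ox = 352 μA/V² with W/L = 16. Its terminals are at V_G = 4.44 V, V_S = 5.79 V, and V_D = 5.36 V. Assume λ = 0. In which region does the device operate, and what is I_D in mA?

Triode; I_D = 1.52 mA

V_SG = V_S − V_G = 5.79 − 4.44 = 1.35 V; V_SD = V_S − V_D = 5.79 − 5.36 = 0.43 V.
k_p = μ_pC_ox · (W/L) = 5.632 mA/V².
V_ov = V_SG − |V_tp| = 1.35 − 0.507 = 0.843 V.
Since V_SD = 0.43 V < V_ov = 0.843 V, the device is in the triode region.
I_D = k_p [V_ov · V_SD − ½ V_SD²] = 5.632 × [0.843 × 0.43 − 0.5 × 0.43²] = 1.52 mA.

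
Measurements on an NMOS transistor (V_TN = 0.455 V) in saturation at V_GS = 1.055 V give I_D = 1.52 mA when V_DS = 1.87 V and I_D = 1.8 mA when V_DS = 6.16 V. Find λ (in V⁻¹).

λ = 0.0467 V⁻¹

With V_GS fixed, I_D ∝ (1 + λ V_DS) in saturation, so I_D2/I_D1 = (1 + λ V_DS2)/(1 + λ V_DS1).
1.8/1.52 = 1.184 = (1 + 6.16 λ)/(1 + 1.87 λ).
Solving: λ (I_D1 V_DS2 − I_D2 V_DS1) = I_D2 − I_D1, so λ = (1.8 − 1.52) / (1.52 × 6.16 − 1.8 × 1.87) = 0.28 / 6 = 0.0467 V⁻¹.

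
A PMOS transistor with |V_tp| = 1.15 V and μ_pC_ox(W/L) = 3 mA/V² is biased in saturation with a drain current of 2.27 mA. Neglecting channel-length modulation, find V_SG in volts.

V_SG = 2.38 V

In saturation I_D = ½ k_p (V_SG − |V_tp|)², so V_SG − |V_tp| = √(2 I_D / k_p) = √(2 × 2.27 / 3) = 1.23 V.
V_SG = 1.15 + 1.23 = 2.38 V.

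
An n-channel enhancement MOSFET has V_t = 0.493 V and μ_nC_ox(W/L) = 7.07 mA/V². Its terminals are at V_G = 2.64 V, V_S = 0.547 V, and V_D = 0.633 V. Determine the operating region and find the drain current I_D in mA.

V_GS = V_G − V_S = 2.64 − 0.547 = 2.09 V; V_DS = V_D − V_S = 0.633 − 0.547 = 0.086 V.
V_ov = V_GS − V_t = 2.09 − 0.493 = 1.6 V.
Since V_DS = 0.086 V < V_ov = 1.6 V, the device is in the triode region.
I_D = k_n [V_ov · V_DS − ½ V_DS²] = 7.07 × [1.6 × 0.086 − 0.5 × 0.086²] = 0.947 mA.

Triode; I_D = 0.947 mA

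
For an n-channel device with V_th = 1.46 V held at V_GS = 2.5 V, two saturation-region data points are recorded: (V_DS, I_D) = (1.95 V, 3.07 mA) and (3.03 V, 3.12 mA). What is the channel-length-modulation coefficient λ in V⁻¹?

With V_GS fixed, I_D ∝ (1 + λ V_DS) in saturation, so I_D2/I_D1 = (1 + λ V_DS2)/(1 + λ V_DS1).
3.12/3.07 = 1.016 = (1 + 3.03 λ)/(1 + 1.95 λ).
Solving: λ (I_D1 V_DS2 − I_D2 V_DS1) = I_D2 − I_D1, so λ = (3.12 − 3.07) / (3.07 × 3.03 − 3.12 × 1.95) = 0.05 / 3.22 = 0.0155 V⁻¹.

λ = 0.0155 V⁻¹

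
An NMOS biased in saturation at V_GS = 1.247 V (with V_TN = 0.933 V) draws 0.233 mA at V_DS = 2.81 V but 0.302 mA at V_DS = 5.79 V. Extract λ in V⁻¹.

λ = 0.138 V⁻¹

With V_GS fixed, I_D ∝ (1 + λ V_DS) in saturation, so I_D2/I_D1 = (1 + λ V_DS2)/(1 + λ V_DS1).
0.302/0.233 = 1.296 = (1 + 5.79 λ)/(1 + 2.81 λ).
Solving: λ (I_D1 V_DS2 − I_D2 V_DS1) = I_D2 − I_D1, so λ = (0.302 − 0.233) / (0.233 × 5.79 − 0.302 × 2.81) = 0.069 / 0.5 = 0.138 V⁻¹.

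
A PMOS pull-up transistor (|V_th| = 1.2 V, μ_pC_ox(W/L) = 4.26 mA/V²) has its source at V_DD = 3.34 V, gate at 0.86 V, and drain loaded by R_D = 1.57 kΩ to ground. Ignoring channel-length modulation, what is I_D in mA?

V_SG = V_DD − V_G = 3.34 − 0.86 = 2.48 V, so V_ov = 2.48 − 1.2 = 1.28 V.
Assume saturation: I_D = ½ k_p V_ov² = 0.5 × 4.26 × 1.28² = 3.49 mA, giving V_SD = V_DD − I_D R_D = 3.34 − 3.49 × 1.57 = -2.14 V.
But -2.14 V < V_ov = 1.28 V, so the device is actually in triode.
In triode I_D = k_p[V_ov V_SD − ½ V_SD²] and I_D = (V_DD − V_SD)/R_D. Equating: 3.34 V_SD² − 9.561 V_SD + 3.34 = 0, giving V_SD = 0.407 V (the root below V_ov).
I_D = (3.34 − 0.407) / 1.57 = 1.87 mA.

I_D = 1.87 mA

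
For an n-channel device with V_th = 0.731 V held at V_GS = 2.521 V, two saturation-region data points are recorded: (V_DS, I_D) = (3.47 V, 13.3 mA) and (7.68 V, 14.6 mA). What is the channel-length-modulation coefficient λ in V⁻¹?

λ = 0.0253 V⁻¹

With V_GS fixed, I_D ∝ (1 + λ V_DS) in saturation, so I_D2/I_D1 = (1 + λ V_DS2)/(1 + λ V_DS1).
14.6/13.3 = 1.098 = (1 + 7.68 λ)/(1 + 3.47 λ).
Solving: λ (I_D1 V_DS2 − I_D2 V_DS1) = I_D2 − I_D1, so λ = (14.6 − 13.3) / (13.3 × 7.68 − 14.6 × 3.47) = 1.3 / 51.5 = 0.0253 V⁻¹.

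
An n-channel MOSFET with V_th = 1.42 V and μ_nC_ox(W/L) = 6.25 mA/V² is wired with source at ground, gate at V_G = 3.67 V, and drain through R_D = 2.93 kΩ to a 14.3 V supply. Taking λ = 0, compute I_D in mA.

I_D = 4.75 mA

V_GS = V_G = 3.67 V, so V_ov = 3.67 − 1.42 = 2.25 V.
Assume saturation: I_D = ½ k_n V_ov² = 0.5 × 6.25 × 2.25² = 15.8 mA, giving V_DS = V_DD − I_D R_D = 14.3 − 15.8 × 2.93 = -32.1 V.
But -32.1 V < V_ov = 2.25 V, so the device is actually in triode.
In triode I_D = k_n[V_ov V_DS − ½ V_DS²] and I_D = (V_DD − V_DS)/R_D. Equating: 9.16 V_DS² − 42.2 V_DS + 14.3 = 0, giving V_DS = 0.368 V (the root below V_ov).
I_D = (14.3 − 0.368) / 2.93 = 4.75 mA.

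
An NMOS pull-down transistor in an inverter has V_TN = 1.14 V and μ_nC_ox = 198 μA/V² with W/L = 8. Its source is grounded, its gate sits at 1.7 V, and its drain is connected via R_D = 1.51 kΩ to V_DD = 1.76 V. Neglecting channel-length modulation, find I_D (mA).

I_D = 0.248 mA

V_GS = V_G = 1.7 V, so V_ov = 1.7 − 1.14 = 0.56 V.
k_n = μ_nC_ox · (W/L) = 1.584 mA/V².
Assume saturation: I_D = ½ k_n V_ov² = 0.5 × 1.584 × 0.56² = 0.248 mA, giving V_DS = V_DD − I_D R_D = 1.76 − 0.248 × 1.51 = 1.38 V.
V_DS = 1.38 V ≥ V_ov = 0.56 V, confirming saturation.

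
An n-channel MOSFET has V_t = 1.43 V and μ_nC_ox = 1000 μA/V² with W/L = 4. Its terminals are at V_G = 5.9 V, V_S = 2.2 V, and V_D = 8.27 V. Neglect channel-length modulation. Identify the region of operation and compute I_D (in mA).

V_GS = V_G − V_S = 5.9 − 2.2 = 3.7 V; V_DS = V_D − V_S = 8.27 − 2.2 = 6.07 V.
k_n = μ_nC_ox · (W/L) = 4 mA/V².
V_ov = V_GS − V_t = 3.7 − 1.43 = 2.27 V.
Since V_DS = 6.07 V ≥ V_ov = 2.27 V, the device is in saturation.
I_D = ½ k_n V_ov² = 0.5 × 4 × 2.27² = 10.3 mA.

Saturation; I_D = 10.3 mA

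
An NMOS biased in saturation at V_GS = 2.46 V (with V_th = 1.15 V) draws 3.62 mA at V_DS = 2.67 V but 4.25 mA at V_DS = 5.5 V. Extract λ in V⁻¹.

λ = 0.0736 V⁻¹

With V_GS fixed, I_D ∝ (1 + λ V_DS) in saturation, so I_D2/I_D1 = (1 + λ V_DS2)/(1 + λ V_DS1).
4.25/3.62 = 1.174 = (1 + 5.5 λ)/(1 + 2.67 λ).
Solving: λ (I_D1 V_DS2 − I_D2 V_DS1) = I_D2 − I_D1, so λ = (4.25 − 3.62) / (3.62 × 5.5 − 4.25 × 2.67) = 0.63 / 8.56 = 0.0736 V⁻¹.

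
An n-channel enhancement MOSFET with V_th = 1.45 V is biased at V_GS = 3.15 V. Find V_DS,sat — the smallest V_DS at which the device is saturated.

V_DS,sat = 1.70 V

The boundary between triode and saturation is V_DS = V_GS − V_th = V_ov.
V_ov = 3.15 − 1.45 = 1.7 V.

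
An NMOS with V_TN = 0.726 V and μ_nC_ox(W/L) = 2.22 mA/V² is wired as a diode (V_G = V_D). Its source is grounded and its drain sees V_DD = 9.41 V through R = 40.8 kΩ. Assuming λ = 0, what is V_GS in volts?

V_GS = 1.15 V

With gate tied to drain, V_GS = V_DS ≥ V_GS − V_TN, so the device is in saturation.
KCL at the drain: ½ k_n (V_GS − V_TN)² = (V_DD − V_GS)/R.
Let x = V_GS − 0.726. Then 45.3 x² + x − 8.684 = 0, giving x = 0.427 V (positive root), so V_GS = 1.15 V.
I_D = (V_DD − V_GS)/R = (9.41 − 1.15) / 40.8 = 0.202 mA.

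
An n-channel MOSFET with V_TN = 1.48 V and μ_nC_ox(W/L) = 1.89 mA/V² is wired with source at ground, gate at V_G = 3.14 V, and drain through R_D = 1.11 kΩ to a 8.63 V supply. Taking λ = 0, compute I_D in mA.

I_D = 2.60 mA

V_GS = V_G = 3.14 V, so V_ov = 3.14 − 1.48 = 1.66 V.
Assume saturation: I_D = ½ k_n V_ov² = 0.5 × 1.89 × 1.66² = 2.6 mA, giving V_DS = V_DD − I_D R_D = 8.63 − 2.6 × 1.11 = 5.74 V.
V_DS = 5.74 V ≥ V_ov = 1.66 V, confirming saturation.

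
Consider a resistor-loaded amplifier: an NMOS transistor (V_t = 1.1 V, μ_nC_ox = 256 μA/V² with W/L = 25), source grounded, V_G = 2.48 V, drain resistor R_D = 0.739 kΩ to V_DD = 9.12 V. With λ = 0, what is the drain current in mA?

I_D = 6.09 mA

V_GS = V_G = 2.48 V, so V_ov = 2.48 − 1.1 = 1.38 V.
k_n = μ_nC_ox · (W/L) = 6.4 mA/V².
Assume saturation: I_D = ½ k_n V_ov² = 0.5 × 6.4 × 1.38² = 6.09 mA, giving V_DS = V_DD − I_D R_D = 9.12 − 6.09 × 0.739 = 4.62 V.
V_DS = 4.62 V ≥ V_ov = 1.38 V, confirming saturation.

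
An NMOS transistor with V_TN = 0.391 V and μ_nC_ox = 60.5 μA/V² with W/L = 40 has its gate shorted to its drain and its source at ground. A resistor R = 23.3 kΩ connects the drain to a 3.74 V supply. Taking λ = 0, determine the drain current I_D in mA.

I_D = 0.130 mA

With gate tied to drain, V_GS = V_DS ≥ V_GS − V_TN, so the device is in saturation.
k_n = μ_nC_ox · (W/L) = 2.42 mA/V².
KCL at the drain: ½ k_n (V_GS − V_TN)² = (V_DD − V_GS)/R.
Let x = V_GS − 0.391. Then 28.2 x² + x − 3.349 = 0, giving x = 0.327 V (positive root), so V_GS = 0.718 V.
I_D = (V_DD − V_GS)/R = (3.74 − 0.718) / 23.3 = 0.13 mA.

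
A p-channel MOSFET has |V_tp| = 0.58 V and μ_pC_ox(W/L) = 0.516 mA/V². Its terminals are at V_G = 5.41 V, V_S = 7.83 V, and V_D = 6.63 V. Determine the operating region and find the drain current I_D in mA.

Triode; I_D = 0.768 mA

V_SG = V_S − V_G = 7.83 − 5.41 = 2.42 V; V_SD = V_S − V_D = 7.83 − 6.63 = 1.2 V.
V_ov = V_SG − |V_tp| = 2.42 − 0.58 = 1.84 V.
Since V_SD = 1.2 V < V_ov = 1.84 V, the device is in the triode region.
I_D = k_p [V_ov · V_SD − ½ V_SD²] = 0.516 × [1.84 × 1.2 − 0.5 × 1.2²] = 0.768 mA.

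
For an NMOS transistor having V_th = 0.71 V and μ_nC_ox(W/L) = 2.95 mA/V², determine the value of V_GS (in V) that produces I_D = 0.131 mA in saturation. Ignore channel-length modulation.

V_GS = 1.01 V

In saturation I_D = ½ k_n (V_GS − V_th)², so V_GS − V_th = √(2 I_D / k_n) = √(2 × 0.131 / 2.95) = 0.298 V.
V_GS = 0.71 + 0.298 = 1.01 V.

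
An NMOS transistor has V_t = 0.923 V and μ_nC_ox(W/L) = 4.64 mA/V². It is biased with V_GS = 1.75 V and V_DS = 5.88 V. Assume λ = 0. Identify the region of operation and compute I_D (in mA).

V_ov = V_GS − V_t = 1.75 − 0.923 = 0.827 V.
Since V_DS = 5.88 V ≥ V_ov = 0.827 V, the device is in saturation.
I_D = ½ k_n V_ov² = 0.5 × 4.64 × 0.827² = 1.59 mA.

Saturation; I_D = 1.59 mA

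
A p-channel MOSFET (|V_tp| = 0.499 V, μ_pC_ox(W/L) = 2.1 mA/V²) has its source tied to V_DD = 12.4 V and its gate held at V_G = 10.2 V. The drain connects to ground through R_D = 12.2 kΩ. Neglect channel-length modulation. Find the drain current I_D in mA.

V_SG = V_DD − V_G = 12.4 − 10.2 = 2.2 V, so V_ov = 2.2 − 0.499 = 1.7 V.
Assume saturation: I_D = ½ k_p V_ov² = 0.5 × 2.1 × 1.7² = 3.04 mA, giving V_SD = V_DD − I_D R_D = 12.4 − 3.04 × 12.2 = -24.7 V.
But -24.7 V < V_ov = 1.7 V, so the device is actually in triode.
In triode I_D = k_p[V_ov V_SD − ½ V_SD²] and I_D = (V_DD − V_SD)/R_D. Equating: 12.8 V_SD² − 44.58 V_SD + 12.4 = 0, giving V_SD = 0.305 V (the root below V_ov).
I_D = (12.4 − 0.305) / 12.2 = 0.991 mA.

I_D = 0.991 mA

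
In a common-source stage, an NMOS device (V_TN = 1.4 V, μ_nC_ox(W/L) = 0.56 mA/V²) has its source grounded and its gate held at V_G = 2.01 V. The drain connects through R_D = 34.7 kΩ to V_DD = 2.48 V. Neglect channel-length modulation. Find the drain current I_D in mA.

I_D = 0.0647 mA

V_GS = V_G = 2.01 V, so V_ov = 2.01 − 1.4 = 0.61 V.
Assume saturation: I_D = ½ k_n V_ov² = 0.5 × 0.56 × 0.61² = 0.104 mA, giving V_DS = V_DD − I_D R_D = 2.48 − 0.104 × 34.7 = -1.14 V.
But -1.14 V < V_ov = 0.61 V, so the device is actually in triode.
In triode I_D = k_n[V_ov V_DS − ½ V_DS²] and I_D = (V_DD − V_DS)/R_D. Equating: 9.72 V_DS² − 12.85 V_DS + 2.48 = 0, giving V_DS = 0.235 V (the root below V_ov).
I_D = (2.48 − 0.235) / 34.7 = 0.0647 mA.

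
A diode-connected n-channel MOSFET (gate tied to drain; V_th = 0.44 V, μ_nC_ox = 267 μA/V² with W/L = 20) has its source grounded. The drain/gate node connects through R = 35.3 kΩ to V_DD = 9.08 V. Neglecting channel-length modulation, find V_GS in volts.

V_GS = 0.738 V

With gate tied to drain, V_GS = V_DS ≥ V_GS − V_th, so the device is in saturation.
k_n = μ_nC_ox · (W/L) = 5.34 mA/V².
KCL at the drain: ½ k_n (V_GS − V_th)² = (V_DD − V_GS)/R.
Let x = V_GS − 0.44. Then 94.3 x² + x − 8.64 = 0, giving x = 0.298 V (positive root), so V_GS = 0.738 V.
I_D = (V_DD − V_GS)/R = (9.08 − 0.738) / 35.3 = 0.236 mA.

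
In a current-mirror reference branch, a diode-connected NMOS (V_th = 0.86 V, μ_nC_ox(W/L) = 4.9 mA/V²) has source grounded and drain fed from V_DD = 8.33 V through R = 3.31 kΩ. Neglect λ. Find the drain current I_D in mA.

With gate tied to drain, V_GS = V_DS ≥ V_GS − V_th, so the device is in saturation.
KCL at the drain: ½ k_n (V_GS − V_th)² = (V_DD − V_GS)/R.
Let x = V_GS − 0.86. Then 8.11 x² + x − 7.47 = 0, giving x = 0.9 V (positive root), so V_GS = 1.76 V.
I_D = (V_DD − V_GS)/R = (8.33 − 1.76) / 3.31 = 1.98 mA.

I_D = 1.98 mA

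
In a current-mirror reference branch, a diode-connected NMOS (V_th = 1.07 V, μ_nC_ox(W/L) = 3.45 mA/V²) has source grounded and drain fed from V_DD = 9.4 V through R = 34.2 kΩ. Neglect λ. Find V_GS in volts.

With gate tied to drain, V_GS = V_DS ≥ V_GS − V_th, so the device is in saturation.
KCL at the drain: ½ k_n (V_GS − V_th)² = (V_DD − V_GS)/R.
Let x = V_GS − 1.07. Then 59 x² + x − 8.33 = 0, giving x = 0.367 V (positive root), so V_GS = 1.44 V.
I_D = (V_DD − V_GS)/R = (9.4 − 1.44) / 34.2 = 0.233 mA.

V_GS = 1.44 V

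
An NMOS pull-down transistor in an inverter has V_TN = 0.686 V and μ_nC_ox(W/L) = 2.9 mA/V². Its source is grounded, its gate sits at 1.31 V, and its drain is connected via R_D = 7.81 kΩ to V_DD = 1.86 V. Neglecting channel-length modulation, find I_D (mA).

V_GS = V_G = 1.31 V, so V_ov = 1.31 − 0.686 = 0.624 V.
Assume saturation: I_D = ½ k_n V_ov² = 0.5 × 2.9 × 0.624² = 0.565 mA, giving V_DS = V_DD − I_D R_D = 1.86 − 0.565 × 7.81 = -2.55 V.
But -2.55 V < V_ov = 0.624 V, so the device is actually in triode.
In triode I_D = k_n[V_ov V_DS − ½ V_DS²] and I_D = (V_DD − V_DS)/R_D. Equating: 11.3 V_DS² − 15.13 V_DS + 1.86 = 0, giving V_DS = 0.137 V (the root below V_ov).
I_D = (1.86 − 0.137) / 7.81 = 0.221 mA.

I_D = 0.221 mA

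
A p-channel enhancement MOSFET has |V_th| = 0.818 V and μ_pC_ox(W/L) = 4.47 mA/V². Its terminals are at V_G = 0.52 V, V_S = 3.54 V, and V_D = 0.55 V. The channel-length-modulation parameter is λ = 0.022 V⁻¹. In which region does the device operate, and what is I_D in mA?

V_SG = V_S − V_G = 3.54 − 0.52 = 3.02 V; V_SD = V_S − V_D = 3.54 − 0.55 = 2.99 V.
V_ov = V_SG − |V_th| = 3.02 − 0.818 = 2.2 V.
Since V_SD = 2.99 V ≥ V_ov = 2.2 V, the device is in saturation.
I_D = ½ k_p V_ov² (1 + λ V_SD) = 0.5 × 4.47 × 2.2² × (1 + 0.022 × 2.99) = 11.5 mA.

Saturation; I_D = 11.5 mA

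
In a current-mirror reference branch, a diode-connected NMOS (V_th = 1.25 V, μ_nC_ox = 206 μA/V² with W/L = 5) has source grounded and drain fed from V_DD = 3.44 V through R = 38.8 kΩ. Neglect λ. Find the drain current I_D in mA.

With gate tied to drain, V_GS = V_DS ≥ V_GS − V_th, so the device is in saturation.
k_n = μ_nC_ox · (W/L) = 1.03 mA/V².
KCL at the drain: ½ k_n (V_GS − V_th)² = (V_DD − V_GS)/R.
Let x = V_GS − 1.25. Then 20 x² + x − 2.19 = 0, giving x = 0.307 V (positive root), so V_GS = 1.56 V.
I_D = (V_DD − V_GS)/R = (3.44 − 1.56) / 38.8 = 0.0485 mA.

I_D = 0.0485 mA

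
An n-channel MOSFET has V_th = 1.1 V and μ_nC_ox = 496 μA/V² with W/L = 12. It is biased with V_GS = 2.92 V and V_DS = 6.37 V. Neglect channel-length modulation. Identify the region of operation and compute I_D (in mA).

k_n = μ_nC_ox · (W/L) = 5.952 mA/V².
V_ov = V_GS − V_th = 2.92 − 1.1 = 1.82 V.
Since V_DS = 6.37 V ≥ V_ov = 1.82 V, the device is in saturation.
I_D = ½ k_n V_ov² = 0.5 × 5.952 × 1.82² = 9.86 mA.

Saturation; I_D = 9.86 mA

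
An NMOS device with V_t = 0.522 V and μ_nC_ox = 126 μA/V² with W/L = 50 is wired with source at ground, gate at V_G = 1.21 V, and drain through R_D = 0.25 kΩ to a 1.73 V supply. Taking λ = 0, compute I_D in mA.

V_GS = V_G = 1.21 V, so V_ov = 1.21 − 0.522 = 0.688 V.
k_n = μ_nC_ox · (W/L) = 6.3 mA/V².
Assume saturation: I_D = ½ k_n V_ov² = 0.5 × 6.3 × 0.688² = 1.49 mA, giving V_DS = V_DD − I_D R_D = 1.73 − 1.49 × 0.25 = 1.36 V.
V_DS = 1.36 V ≥ V_ov = 0.688 V, confirming saturation.

I_D = 1.49 mA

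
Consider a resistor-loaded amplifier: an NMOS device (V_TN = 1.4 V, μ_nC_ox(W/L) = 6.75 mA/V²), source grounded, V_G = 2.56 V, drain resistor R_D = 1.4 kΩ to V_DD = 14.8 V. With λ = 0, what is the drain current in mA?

I_D = 4.54 mA

V_GS = V_G = 2.56 V, so V_ov = 2.56 − 1.4 = 1.16 V.
Assume saturation: I_D = ½ k_n V_ov² = 0.5 × 6.75 × 1.16² = 4.54 mA, giving V_DS = V_DD − I_D R_D = 14.8 − 4.54 × 1.4 = 8.44 V.
V_DS = 8.44 V ≥ V_ov = 1.16 V, confirming saturation.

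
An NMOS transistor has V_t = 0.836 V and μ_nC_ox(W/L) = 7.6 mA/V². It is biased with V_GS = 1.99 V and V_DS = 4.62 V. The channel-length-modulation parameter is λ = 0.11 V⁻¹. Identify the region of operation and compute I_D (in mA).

Saturation; I_D = 7.63 mA

V_ov = V_GS − V_t = 1.99 − 0.836 = 1.15 V.
Since V_DS = 4.62 V ≥ V_ov = 1.15 V, the device is in saturation.
I_D = ½ k_n V_ov² (1 + λ V_DS) = 0.5 × 7.6 × 1.15² × (1 + 0.11 × 4.62) = 7.63 mA.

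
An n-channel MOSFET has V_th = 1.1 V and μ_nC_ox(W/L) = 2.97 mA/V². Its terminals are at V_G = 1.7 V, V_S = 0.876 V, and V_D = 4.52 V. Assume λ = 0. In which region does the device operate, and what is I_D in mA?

V_GS = V_G − V_S = 1.7 − 0.876 = 0.824 V; V_DS = V_D − V_S = 4.52 − 0.876 = 3.64 V.
V_GS = 0.824 V < V_th = 1.1 V, so the transistor is in cutoff.

Cutoff; I_D = 0 mA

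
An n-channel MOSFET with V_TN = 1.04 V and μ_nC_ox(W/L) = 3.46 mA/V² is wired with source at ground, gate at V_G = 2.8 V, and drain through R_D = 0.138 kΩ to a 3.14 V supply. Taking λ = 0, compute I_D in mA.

V_GS = V_G = 2.8 V, so V_ov = 2.8 − 1.04 = 1.76 V.
Assume saturation: I_D = ½ k_n V_ov² = 0.5 × 3.46 × 1.76² = 5.36 mA, giving V_DS = V_DD − I_D R_D = 3.14 − 5.36 × 0.138 = 2.4 V.
V_DS = 2.4 V ≥ V_ov = 1.76 V, confirming saturation.

I_D = 5.36 mA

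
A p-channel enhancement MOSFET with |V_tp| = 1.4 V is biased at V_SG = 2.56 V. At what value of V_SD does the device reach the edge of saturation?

V_SD,sat = 1.16 V

The boundary between triode and saturation is V_SD = V_SG − |V_tp| = V_ov.
V_ov = 2.56 − 1.4 = 1.16 V.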